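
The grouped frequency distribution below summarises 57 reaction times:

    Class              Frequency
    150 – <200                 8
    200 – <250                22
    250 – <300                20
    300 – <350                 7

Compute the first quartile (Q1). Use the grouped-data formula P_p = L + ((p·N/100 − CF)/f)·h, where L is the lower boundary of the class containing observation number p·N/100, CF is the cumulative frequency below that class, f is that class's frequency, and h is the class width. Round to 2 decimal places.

214.20

N = 57; target position k = 25/100 · 57 = 14.25.
Cumulative frequencies: 8, 30, 50, 57.
Observation 14.25 falls in the class 200 – <250.
L = 200, CF = 8, f = 22, h = 50.
P25 = 200 + ((14.25 − 8)/22)·50 = 200 + 14.2045 = 214.205.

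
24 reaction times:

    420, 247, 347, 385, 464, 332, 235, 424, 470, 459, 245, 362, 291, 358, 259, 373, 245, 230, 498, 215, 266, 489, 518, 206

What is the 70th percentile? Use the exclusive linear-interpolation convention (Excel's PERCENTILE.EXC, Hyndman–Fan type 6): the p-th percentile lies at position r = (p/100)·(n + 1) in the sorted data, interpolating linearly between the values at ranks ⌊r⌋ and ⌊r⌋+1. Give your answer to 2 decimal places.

Sorted: 206, 215, 230, 235, 245, 245, 247, 259, 266, 291, 332, 347, 358, 362, 373, 385, 420, 424, 459, 464, 470, 489, 498, 518.
n = 24.
r = (70/100)·(24 + 1) = 17.5.
Rank 17 is 420 and rank 18 is 424.
Interpolate: 420 + 0.5·(424 − 420) = 420 + 0.5·4 = 422.

422.00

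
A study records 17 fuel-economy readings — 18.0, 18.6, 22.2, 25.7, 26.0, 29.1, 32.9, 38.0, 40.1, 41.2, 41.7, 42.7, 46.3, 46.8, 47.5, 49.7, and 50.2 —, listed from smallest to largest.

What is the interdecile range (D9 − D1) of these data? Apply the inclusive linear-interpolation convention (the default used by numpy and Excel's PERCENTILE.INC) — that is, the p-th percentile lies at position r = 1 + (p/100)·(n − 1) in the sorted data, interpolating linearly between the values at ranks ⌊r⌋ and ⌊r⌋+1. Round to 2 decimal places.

n = 17.
P10: r = 2.6; ranks 2–3 are 18.6, 22.2; interpolating gives 20.76.
P90: r = 15.4; ranks 15–16 are 47.5, 49.7; interpolating gives 48.38.
Difference: 48.38 − 20.76 = 27.62.

27.62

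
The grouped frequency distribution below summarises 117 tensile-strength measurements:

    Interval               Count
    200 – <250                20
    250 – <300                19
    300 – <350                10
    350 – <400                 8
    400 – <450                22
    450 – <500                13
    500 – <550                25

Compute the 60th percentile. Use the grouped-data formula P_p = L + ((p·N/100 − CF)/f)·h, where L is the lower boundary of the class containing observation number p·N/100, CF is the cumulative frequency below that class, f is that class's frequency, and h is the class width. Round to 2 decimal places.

430.00

N = 117; target position k = 60/100 · 117 = 70.2.
Cumulative frequencies: 20, 39, 49, 57, 79, 92, 117.
Observation 70.2 falls in the class 400 – <450.
L = 400, CF = 57, f = 22, h = 50.
P60 = 400 + ((70.2 − 57)/22)·50 = 400 + 30 = 430.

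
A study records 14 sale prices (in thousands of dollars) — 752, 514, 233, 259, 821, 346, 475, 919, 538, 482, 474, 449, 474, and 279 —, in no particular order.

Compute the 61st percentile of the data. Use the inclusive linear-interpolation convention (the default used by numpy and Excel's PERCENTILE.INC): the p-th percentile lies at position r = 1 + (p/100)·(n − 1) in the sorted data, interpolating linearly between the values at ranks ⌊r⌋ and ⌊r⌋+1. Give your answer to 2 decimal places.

Sorted: 233, 259, 279, 346, 449, 474, 474, 475, 482, 514, 538, 752, 821, 919.
n = 14.
r = 1 + (61/100)·(14 − 1) = 1 + 7.93 = 8.93.
Rank 8 is 475 and rank 9 is 482.
Interpolate: 475 + 0.93·(482 − 475) = 475 + 0.93·7 = 481.51.

481.51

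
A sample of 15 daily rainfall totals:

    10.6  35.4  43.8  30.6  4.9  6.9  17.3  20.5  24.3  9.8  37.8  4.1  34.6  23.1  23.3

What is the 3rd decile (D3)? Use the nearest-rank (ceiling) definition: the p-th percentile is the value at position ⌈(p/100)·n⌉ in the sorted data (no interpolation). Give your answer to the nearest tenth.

Sorted: 4.1, 4.9, 6.9, 9.8, 10.6, 17.3, 20.5, 23.1, 23.3, 24.3, 30.6, 34.6, 35.4, 37.8, 43.8.
n = 15.
Position = ⌈30/100 · 15⌉ = ⌈4.5⌉ = 5.
The value at rank 5 is 10.6.

10.6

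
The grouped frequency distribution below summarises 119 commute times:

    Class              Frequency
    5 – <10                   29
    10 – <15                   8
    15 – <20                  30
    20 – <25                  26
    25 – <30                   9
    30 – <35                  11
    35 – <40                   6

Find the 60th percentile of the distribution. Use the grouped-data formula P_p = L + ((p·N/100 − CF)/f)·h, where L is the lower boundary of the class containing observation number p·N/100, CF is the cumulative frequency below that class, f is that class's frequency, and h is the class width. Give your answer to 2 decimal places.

N = 119; target position k = 60/100 · 119 = 71.4.
Cumulative frequencies: 29, 37, 67, 93, 102, 113, 119.
Observation 71.4 falls in the class 20 – <25.
L = 20, CF = 67, f = 26, h = 5.
P60 = 20 + ((71.4 − 67)/26)·5 = 20 + 0.846154 = 20.8462.

20.85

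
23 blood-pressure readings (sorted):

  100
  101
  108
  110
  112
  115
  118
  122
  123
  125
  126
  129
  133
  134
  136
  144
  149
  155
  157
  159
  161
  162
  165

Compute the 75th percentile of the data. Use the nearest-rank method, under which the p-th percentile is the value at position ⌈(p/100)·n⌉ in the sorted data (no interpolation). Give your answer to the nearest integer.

n = 23.
Position = ⌈75/100 · 23⌉ = ⌈17.25⌉ = 18.
The value at rank 18 is 155.

155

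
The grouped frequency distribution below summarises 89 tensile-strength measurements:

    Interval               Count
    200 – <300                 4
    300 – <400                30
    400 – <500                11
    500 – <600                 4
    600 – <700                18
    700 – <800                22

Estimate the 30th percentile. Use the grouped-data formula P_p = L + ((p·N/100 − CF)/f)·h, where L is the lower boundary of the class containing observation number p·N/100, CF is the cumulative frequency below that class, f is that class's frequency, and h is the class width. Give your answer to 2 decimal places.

N = 89; target position k = 30/100 · 89 = 26.7.
Cumulative frequencies: 4, 34, 45, 49, 67, 89.
Observation 26.7 falls in the class 300 – <400.
L = 300, CF = 4, f = 30, h = 100.
P30 = 300 + ((26.7 − 4)/30)·100 = 300 + 75.6667 = 375.667.

375.67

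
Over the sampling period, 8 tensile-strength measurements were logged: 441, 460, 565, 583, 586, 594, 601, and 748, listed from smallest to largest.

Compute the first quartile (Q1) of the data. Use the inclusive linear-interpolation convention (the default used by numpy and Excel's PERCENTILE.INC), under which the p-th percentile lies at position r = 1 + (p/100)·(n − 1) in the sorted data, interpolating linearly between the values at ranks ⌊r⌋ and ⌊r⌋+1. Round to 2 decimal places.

n = 8.
r = 1 + (25/100)·(8 − 1) = 1 + 1.75 = 2.75.
Rank 2 is 460 and rank 3 is 565.
Interpolate: 460 + 0.75·(565 − 460) = 460 + 0.75·105 = 538.75.

538.75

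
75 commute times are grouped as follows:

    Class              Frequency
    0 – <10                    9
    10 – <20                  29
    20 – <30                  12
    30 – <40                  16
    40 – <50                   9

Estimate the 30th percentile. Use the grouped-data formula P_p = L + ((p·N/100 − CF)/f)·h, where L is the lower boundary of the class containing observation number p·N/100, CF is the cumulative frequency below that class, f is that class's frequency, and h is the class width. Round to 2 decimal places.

14.66

N = 75; target position k = 30/100 · 75 = 22.5.
Cumulative frequencies: 9, 38, 50, 66, 75.
Observation 22.5 falls in the class 10 – <20.
L = 10, CF = 9, f = 29, h = 10.
P30 = 10 + ((22.5 − 9)/29)·10 = 10 + 4.65517 = 14.6552.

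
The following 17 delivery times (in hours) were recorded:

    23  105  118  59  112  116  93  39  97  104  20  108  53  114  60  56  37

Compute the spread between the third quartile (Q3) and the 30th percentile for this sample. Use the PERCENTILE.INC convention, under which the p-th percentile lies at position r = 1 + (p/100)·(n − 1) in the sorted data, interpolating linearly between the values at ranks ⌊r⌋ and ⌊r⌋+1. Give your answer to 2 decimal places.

Sorted: 20, 23, 37, 39, 53, 56, 59, 60, 93, 97, 104, 105, 108, 112, 114, 116, 118.
n = 17.
P30: r = 5.8; ranks 5–6 are 53, 56; interpolating gives 55.4.
P75: r = 13 (integer) → 108.
Difference: 108 − 55.4 = 52.6.

52.60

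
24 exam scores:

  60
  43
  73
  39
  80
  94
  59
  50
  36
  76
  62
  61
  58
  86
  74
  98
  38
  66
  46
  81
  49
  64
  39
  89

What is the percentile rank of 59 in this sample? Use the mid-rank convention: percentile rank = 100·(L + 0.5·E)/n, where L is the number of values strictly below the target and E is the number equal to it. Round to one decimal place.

Sorted: 36, 38, 39, 39, 43, 46, 49, 50, 58, 59, 60, 61, 62, 64, 66, 73, 74, 76, 80, 81, 86, 89, 94, 98.
Count below 59: L = 9; count equal: E = 1; n = 24.
Percentile rank = 100·(9 + 0.5·1)/24 = 100·9.5/24 = 39.58.

39.6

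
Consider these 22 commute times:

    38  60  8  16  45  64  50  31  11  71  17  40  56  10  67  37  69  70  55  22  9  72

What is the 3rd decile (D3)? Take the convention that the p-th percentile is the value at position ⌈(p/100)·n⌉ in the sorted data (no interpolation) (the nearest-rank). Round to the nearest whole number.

22

Sorted: 8, 9, 10, 11, 16, 17, 22, 31, 37, 38, 40, 45, 50, 55, 56, 60, 64, 67, 69, 70, 71, 72.
n = 22.
Position = ⌈30/100 · 22⌉ = ⌈6.6⌉ = 7.
The value at rank 7 is 22.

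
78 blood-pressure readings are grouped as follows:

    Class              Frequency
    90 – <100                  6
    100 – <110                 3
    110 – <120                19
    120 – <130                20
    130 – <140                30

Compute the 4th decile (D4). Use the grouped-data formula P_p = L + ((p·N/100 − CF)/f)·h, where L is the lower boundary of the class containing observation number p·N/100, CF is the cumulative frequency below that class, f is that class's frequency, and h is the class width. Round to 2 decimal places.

121.60

N = 78; target position k = 40/100 · 78 = 31.2.
Cumulative frequencies: 6, 9, 28, 48, 78.
Observation 31.2 falls in the class 120 – <130.
L = 120, CF = 28, f = 20, h = 10.
P40 = 120 + ((31.2 − 28)/20)·10 = 120 + 1.6 = 121.6.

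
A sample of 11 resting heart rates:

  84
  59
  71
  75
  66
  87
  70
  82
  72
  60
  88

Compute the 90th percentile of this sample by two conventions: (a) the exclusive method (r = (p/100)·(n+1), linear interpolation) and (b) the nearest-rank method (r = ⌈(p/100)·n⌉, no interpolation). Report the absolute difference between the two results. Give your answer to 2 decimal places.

0.80

Sorted: 59, 60, 66, 70, 71, 72, 75, 82, 84, 87, 88.
n = 11.
(a) r = 10.8; between ranks 10 (87) and 11 (88): 87.8.
(b) the nearest-rank method: rank 10 → 87.
|87.8 − 87| = 0.8.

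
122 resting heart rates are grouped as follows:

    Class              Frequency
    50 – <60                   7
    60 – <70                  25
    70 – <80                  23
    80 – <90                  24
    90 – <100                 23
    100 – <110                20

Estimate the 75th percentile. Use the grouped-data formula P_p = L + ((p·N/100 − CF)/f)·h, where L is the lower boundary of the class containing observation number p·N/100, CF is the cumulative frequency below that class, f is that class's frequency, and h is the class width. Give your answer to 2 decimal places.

95.43

N = 122; target position k = 75/100 · 122 = 91.5.
Cumulative frequencies: 7, 32, 55, 79, 102, 122.
Observation 91.5 falls in the class 90 – <100.
L = 90, CF = 79, f = 23, h = 10.
P75 = 90 + ((91.5 − 79)/23)·10 = 90 + 5.43478 = 95.4348.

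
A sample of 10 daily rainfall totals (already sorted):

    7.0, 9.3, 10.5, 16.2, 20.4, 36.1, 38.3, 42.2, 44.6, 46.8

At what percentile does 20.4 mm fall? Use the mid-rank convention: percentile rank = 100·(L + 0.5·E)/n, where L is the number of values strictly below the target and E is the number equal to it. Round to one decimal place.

Count below 20.4: L = 4; count equal: E = 1; n = 10.
Percentile rank = 100·(4 + 0.5·1)/10 = 100·4.5/10 = 45.

45.0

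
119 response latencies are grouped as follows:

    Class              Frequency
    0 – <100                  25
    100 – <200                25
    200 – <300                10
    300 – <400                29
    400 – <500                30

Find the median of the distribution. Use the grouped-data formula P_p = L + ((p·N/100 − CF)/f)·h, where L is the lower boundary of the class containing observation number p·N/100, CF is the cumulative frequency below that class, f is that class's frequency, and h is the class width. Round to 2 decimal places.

295.00

N = 119; target position k = 50/100 · 119 = 59.5.
Cumulative frequencies: 25, 50, 60, 89, 119.
Observation 59.5 falls in the class 200 – <300.
L = 200, CF = 50, f = 10, h = 100.
P50 = 200 + ((59.5 − 50)/10)·100 = 200 + 95 = 295.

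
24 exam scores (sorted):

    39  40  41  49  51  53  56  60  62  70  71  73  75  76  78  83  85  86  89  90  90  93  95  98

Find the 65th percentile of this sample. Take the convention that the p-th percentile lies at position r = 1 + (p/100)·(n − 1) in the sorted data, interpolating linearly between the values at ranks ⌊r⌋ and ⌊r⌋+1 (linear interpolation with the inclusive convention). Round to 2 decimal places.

n = 24.
r = 1 + (65/100)·(24 − 1) = 1 + 14.95 = 15.95.
Rank 15 is 78 and rank 16 is 83.
Interpolate: 78 + 0.95·(83 − 78) = 78 + 0.95·5 = 82.75.

82.75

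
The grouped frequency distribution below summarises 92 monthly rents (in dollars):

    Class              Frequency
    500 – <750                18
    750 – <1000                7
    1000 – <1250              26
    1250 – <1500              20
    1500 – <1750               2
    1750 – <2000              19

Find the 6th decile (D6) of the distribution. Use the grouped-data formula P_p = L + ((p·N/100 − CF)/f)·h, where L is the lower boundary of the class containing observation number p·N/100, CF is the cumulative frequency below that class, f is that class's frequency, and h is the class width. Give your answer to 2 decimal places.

1302.50

N = 92; target position k = 60/100 · 92 = 55.2.
Cumulative frequencies: 18, 25, 51, 71, 73, 92.
Observation 55.2 falls in the class 1250 – <1500.
L = 1250, CF = 51, f = 20, h = 250.
P60 = 1250 + ((55.2 − 51)/20)·250 = 1250 + 52.5 = 1302.5.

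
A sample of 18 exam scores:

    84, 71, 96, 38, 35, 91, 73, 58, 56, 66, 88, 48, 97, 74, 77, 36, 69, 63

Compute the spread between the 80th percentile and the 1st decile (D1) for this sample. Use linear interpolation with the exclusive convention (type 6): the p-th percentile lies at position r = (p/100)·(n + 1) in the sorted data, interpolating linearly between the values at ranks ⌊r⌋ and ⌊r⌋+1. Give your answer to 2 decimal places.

Sorted: 35, 36, 38, 48, 56, 58, 63, 66, 69, 71, 73, 74, 77, 84, 88, 91, 96, 97.
n = 18.
P10: r = 1.9; ranks 1–2 are 35, 36; interpolating gives 35.9.
P80: r = 15.2; ranks 15–16 are 88, 91; interpolating gives 88.6.
Difference: 88.6 − 35.9 = 52.7.

52.70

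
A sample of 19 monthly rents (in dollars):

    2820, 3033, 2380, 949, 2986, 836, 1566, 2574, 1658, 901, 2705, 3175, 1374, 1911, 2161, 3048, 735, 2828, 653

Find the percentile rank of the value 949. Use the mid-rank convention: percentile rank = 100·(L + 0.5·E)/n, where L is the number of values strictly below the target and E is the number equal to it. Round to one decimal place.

Sorted: 653, 735, 836, 901, 949, 1374, 1566, 1658, 1911, 2161, 2380, 2574, 2705, 2820, 2828, 2986, 3033, 3048, 3175.
Count below 949: L = 4; count equal: E = 1; n = 19.
Percentile rank = 100·(4 + 0.5·1)/19 = 100·4.5/19 = 23.68.

23.7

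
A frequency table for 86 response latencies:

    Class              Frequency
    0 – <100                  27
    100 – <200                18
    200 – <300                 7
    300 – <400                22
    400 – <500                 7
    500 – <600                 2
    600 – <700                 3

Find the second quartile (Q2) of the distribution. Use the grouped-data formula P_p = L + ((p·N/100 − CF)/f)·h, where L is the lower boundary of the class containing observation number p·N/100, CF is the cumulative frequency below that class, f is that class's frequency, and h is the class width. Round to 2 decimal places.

188.89

N = 86; target position k = 50/100 · 86 = 43.
Cumulative frequencies: 27, 45, 52, 74, 81, 83, 86.
Observation 43 falls in the class 100 – <200.
L = 100, CF = 27, f = 18, h = 100.
P50 = 100 + ((43 − 27)/18)·100 = 100 + 88.8889 = 188.889.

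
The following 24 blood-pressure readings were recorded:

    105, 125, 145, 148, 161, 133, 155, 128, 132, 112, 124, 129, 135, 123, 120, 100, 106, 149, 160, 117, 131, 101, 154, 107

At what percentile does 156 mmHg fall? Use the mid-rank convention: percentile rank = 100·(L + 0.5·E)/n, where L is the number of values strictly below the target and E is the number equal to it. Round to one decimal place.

91.7

Sorted: 100, 101, 105, 106, 107, 112, 117, 120, 123, 124, 125, 128, 129, 131, 132, 133, 135, 145, 148, 149, 154, 155, 160, 161.
Count below 156: L = 22; count equal: E = 0; n = 24.
Percentile rank = 100·(22 + 0.5·0)/24 = 100·22/24 = 91.67.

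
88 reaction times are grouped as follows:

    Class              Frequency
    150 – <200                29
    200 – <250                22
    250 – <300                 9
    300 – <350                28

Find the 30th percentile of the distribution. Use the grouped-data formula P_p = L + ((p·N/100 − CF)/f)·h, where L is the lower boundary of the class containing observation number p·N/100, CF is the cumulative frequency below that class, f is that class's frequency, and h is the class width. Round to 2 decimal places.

N = 88; target position k = 30/100 · 88 = 26.4.
Cumulative frequencies: 29, 51, 60, 88.
Observation 26.4 falls in the class 150 – <200.
L = 150, CF = 0, f = 29, h = 50.
P30 = 150 + ((26.4 − 0)/29)·50 = 150 + 45.5172 = 195.517.

195.52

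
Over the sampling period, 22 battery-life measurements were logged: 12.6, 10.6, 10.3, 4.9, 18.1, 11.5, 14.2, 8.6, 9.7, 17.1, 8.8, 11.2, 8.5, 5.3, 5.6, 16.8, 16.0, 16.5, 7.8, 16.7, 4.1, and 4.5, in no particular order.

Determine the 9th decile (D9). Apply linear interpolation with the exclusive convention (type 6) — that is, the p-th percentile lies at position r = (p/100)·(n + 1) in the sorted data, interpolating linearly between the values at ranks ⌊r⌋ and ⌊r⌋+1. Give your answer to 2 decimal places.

17.01

Sorted: 4.1, 4.5, 4.9, 5.3, 5.6, 7.8, 8.5, 8.6, 8.8, 9.7, 10.3, 10.6, 11.2, 11.5, 12.6, 14.2, 16.0, 16.5, 16.7, 16.8, 17.1, 18.1.
n = 22.
r = (90/100)·(22 + 1) = 20.7.
Rank 20 is 16.8 and rank 21 is 17.1.
Interpolate: 16.8 + 0.7·(17.1 − 16.8) = 16.8 + 0.7·0.3 = 17.01.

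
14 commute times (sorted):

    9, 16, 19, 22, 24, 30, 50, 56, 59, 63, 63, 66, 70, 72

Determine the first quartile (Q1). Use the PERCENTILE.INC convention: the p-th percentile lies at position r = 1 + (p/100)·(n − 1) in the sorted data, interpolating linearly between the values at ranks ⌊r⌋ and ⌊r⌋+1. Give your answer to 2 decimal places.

n = 14.
r = 1 + (25/100)·(14 − 1) = 1 + 3.25 = 4.25.
Rank 4 is 22 and rank 5 is 24.
Interpolate: 22 + 0.25·(24 − 22) = 22 + 0.25·2 = 22.5.

22.50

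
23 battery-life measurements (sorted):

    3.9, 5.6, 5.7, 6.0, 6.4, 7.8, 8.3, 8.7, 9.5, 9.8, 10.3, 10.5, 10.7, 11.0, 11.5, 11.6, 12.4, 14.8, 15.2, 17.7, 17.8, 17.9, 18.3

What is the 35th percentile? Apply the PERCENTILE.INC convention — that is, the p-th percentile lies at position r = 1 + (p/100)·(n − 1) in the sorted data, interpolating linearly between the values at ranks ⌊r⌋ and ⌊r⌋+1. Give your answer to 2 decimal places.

9.26

n = 23.
r = 1 + (35/100)·(23 − 1) = 1 + 7.7 = 8.7.
Rank 8 is 8.7 and rank 9 is 9.5.
Interpolate: 8.7 + 0.7·(9.5 − 8.7) = 8.7 + 0.7·0.8 = 9.26.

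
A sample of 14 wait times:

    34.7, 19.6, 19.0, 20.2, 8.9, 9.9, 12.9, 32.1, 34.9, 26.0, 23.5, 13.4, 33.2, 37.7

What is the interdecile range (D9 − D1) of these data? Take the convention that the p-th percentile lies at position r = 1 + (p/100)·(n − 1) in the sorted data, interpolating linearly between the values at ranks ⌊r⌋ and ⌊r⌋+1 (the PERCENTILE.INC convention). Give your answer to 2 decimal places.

24.04

Sorted: 8.9, 9.9, 12.9, 13.4, 19.0, 19.6, 20.2, 23.5, 26.0, 32.1, 33.2, 34.7, 34.9, 37.7.
n = 14.
P10: r = 2.3; ranks 2–3 are 9.9, 12.9; interpolating gives 10.8.
P90: r = 12.7; ranks 12–13 are 34.7, 34.9; interpolating gives 34.84.
Difference: 34.84 − 10.8 = 24.04.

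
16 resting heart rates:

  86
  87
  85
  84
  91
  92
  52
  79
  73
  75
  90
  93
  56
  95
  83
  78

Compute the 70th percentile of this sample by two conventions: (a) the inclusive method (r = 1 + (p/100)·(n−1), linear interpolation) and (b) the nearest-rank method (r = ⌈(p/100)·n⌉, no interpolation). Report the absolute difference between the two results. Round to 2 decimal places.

Sorted: 52, 56, 73, 75, 78, 79, 83, 84, 85, 86, 87, 90, 91, 92, 93, 95.
n = 16.
(a) r = 11.5; between ranks 11 (87) and 12 (90): 88.5.
(b) the nearest-rank method: rank 12 → 90.
|88.5 − 90| = 1.5.

1.50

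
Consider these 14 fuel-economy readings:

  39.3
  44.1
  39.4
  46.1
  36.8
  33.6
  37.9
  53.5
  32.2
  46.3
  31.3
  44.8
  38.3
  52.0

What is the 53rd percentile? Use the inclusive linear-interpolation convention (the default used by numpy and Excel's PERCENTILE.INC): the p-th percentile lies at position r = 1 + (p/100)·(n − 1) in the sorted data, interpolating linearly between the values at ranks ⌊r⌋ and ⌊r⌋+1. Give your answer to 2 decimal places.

39.39

Sorted: 31.3, 32.2, 33.6, 36.8, 37.9, 38.3, 39.3, 39.4, 44.1, 44.8, 46.1, 46.3, 52.0, 53.5.
n = 14.
r = 1 + (53/100)·(14 − 1) = 1 + 6.89 = 7.89.
Rank 7 is 39.3 and rank 8 is 39.4.
Interpolate: 39.3 + 0.89·(39.4 − 39.3) = 39.3 + 0.89·0.1 = 39.389.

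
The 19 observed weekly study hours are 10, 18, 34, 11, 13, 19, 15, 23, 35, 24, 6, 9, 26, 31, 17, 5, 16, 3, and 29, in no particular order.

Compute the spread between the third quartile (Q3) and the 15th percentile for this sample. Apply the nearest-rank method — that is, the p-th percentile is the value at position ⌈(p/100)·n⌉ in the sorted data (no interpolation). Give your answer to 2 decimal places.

20.00

Sorted: 3, 5, 6, 9, 10, 11, 13, 15, 16, 17, 18, 19, 23, 24, 26, 29, 31, 34, 35.
n = 19.
P15: rank ⌈15/100·19⌉ = 3 → 6.
P75: rank ⌈75/100·19⌉ = 15 → 26.
Difference: 26 − 6 = 20.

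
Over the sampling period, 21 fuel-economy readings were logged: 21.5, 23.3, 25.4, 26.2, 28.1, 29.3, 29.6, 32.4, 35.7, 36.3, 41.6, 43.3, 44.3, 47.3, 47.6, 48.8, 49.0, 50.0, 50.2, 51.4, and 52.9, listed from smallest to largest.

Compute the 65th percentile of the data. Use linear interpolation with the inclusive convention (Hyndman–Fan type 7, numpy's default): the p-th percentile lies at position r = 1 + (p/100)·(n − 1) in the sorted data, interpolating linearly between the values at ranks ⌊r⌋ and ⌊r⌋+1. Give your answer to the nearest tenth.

47.3

n = 21.
r = 1 + (65/100)·(21 − 1) = 1 + 13 = 14.
r is an integer, so P65 is the value at rank 14: 47.3.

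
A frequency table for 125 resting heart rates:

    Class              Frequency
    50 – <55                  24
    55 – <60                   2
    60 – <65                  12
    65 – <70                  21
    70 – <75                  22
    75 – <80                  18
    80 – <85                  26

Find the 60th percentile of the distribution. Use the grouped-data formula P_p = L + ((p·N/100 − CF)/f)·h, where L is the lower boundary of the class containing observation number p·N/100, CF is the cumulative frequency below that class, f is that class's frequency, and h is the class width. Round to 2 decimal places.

N = 125; target position k = 60/100 · 125 = 75.
Cumulative frequencies: 24, 26, 38, 59, 81, 99, 125.
Observation 75 falls in the class 70 – <75.
L = 70, CF = 59, f = 22, h = 5.
P60 = 70 + ((75 − 59)/22)·5 = 70 + 3.63636 = 73.6364.

73.64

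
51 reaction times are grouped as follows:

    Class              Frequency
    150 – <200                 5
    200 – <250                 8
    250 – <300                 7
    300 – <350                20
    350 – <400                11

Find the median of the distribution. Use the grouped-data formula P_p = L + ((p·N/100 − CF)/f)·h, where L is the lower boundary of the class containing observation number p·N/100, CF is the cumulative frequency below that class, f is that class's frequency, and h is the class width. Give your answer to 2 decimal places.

313.75

N = 51; target position k = 50/100 · 51 = 25.5.
Cumulative frequencies: 5, 13, 20, 40, 51.
Observation 25.5 falls in the class 300 – <350.
L = 300, CF = 20, f = 20, h = 50.
P50 = 300 + ((25.5 − 20)/20)·50 = 300 + 13.75 = 313.75.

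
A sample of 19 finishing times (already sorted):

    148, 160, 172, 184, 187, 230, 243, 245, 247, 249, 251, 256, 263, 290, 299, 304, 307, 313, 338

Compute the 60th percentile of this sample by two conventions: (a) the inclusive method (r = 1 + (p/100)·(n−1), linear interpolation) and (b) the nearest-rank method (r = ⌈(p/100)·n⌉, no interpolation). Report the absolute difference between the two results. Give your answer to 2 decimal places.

n = 19.
(a) r = 11.8; between ranks 11 (251) and 12 (256): 255.
(b) the nearest-rank method: rank 12 → 256.
|255 − 256| = 1.

1.00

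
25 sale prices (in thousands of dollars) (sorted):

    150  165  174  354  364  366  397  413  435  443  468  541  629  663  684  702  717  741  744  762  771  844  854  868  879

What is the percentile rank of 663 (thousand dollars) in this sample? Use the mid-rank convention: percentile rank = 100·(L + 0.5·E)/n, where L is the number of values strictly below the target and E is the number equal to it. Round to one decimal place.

54.0

Count below 663: L = 13; count equal: E = 1; n = 25.
Percentile rank = 100·(13 + 0.5·1)/25 = 100·13.5/25 = 54.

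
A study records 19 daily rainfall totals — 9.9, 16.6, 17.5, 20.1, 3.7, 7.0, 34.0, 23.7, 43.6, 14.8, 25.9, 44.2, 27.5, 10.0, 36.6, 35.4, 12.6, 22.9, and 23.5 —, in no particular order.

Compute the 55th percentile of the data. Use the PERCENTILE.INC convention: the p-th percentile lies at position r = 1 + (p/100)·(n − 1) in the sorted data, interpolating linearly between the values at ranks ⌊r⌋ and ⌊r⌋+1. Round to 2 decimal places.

23.44

Sorted: 3.7, 7.0, 9.9, 10.0, 12.6, 14.8, 16.6, 17.5, 20.1, 22.9, 23.5, 23.7, 25.9, 27.5, 34.0, 35.4, 36.6, 43.6, 44.2.
n = 19.
r = 1 + (55/100)·(19 − 1) = 1 + 9.9 = 10.9.
Rank 10 is 22.9 and rank 11 is 23.5.
Interpolate: 22.9 + 0.9·(23.5 − 22.9) = 22.9 + 0.9·0.6 = 23.44.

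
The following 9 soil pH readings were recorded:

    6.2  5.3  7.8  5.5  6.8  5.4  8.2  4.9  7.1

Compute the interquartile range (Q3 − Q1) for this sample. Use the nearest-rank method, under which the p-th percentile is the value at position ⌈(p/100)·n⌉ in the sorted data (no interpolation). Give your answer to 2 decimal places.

Sorted: 4.9, 5.3, 5.4, 5.5, 6.2, 6.8, 7.1, 7.8, 8.2.
n = 9.
P25: rank ⌈25/100·9⌉ = 3 → 5.4.
P75: rank ⌈75/100·9⌉ = 7 → 7.1.
Difference: 7.1 − 5.4 = 1.7.

1.70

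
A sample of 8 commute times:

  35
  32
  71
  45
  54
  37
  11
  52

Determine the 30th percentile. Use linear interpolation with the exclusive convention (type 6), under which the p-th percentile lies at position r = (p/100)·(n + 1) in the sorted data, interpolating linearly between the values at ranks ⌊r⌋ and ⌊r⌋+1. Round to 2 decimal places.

34.10

Sorted: 11, 32, 35, 37, 45, 52, 54, 71.
n = 8.
r = (30/100)·(8 + 1) = 2.7.
Rank 2 is 32 and rank 3 is 35.
Interpolate: 32 + 0.7·(35 − 32) = 32 + 0.7·3 = 34.1.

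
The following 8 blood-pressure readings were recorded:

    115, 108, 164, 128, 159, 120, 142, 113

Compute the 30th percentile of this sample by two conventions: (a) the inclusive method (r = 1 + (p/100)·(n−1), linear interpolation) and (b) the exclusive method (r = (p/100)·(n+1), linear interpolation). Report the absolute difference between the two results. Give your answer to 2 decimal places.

1.10

Sorted: 108, 113, 115, 120, 128, 142, 159, 164.
n = 8.
(a) r = 3.1; between ranks 3 (115) and 4 (120): 115.5.
(b) r = 2.7; between ranks 2 (113) and 3 (115): 114.4.
|115.5 − 114.4| = 1.1.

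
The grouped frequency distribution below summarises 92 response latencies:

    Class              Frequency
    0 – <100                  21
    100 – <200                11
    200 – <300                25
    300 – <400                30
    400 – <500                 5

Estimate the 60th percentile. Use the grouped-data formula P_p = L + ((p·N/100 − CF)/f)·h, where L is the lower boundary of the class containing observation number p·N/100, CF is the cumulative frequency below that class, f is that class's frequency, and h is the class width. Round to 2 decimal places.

N = 92; target position k = 60/100 · 92 = 55.2.
Cumulative frequencies: 21, 32, 57, 87, 92.
Observation 55.2 falls in the class 200 – <300.
L = 200, CF = 32, f = 25, h = 100.
P60 = 200 + ((55.2 − 32)/25)·100 = 200 + 92.8 = 292.8.

292.80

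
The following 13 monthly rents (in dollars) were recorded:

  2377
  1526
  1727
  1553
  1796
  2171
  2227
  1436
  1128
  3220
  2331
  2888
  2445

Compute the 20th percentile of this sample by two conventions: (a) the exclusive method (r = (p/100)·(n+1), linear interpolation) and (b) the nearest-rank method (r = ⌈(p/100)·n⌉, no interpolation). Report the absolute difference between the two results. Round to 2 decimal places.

18.00

Sorted: 1128, 1436, 1526, 1553, 1727, 1796, 2171, 2227, 2331, 2377, 2445, 2888, 3220.
n = 13.
(a) r = 2.8; between ranks 2 (1436) and 3 (1526): 1508.
(b) the nearest-rank method: rank 3 → 1526.
|1508 − 1526| = 18.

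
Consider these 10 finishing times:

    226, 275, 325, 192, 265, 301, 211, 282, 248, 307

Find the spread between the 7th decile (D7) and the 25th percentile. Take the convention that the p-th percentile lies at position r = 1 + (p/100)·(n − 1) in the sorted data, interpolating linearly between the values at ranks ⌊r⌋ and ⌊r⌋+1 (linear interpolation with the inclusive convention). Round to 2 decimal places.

56.20

Sorted: 192, 211, 226, 248, 265, 275, 282, 301, 307, 325.
n = 10.
P25: r = 3.25; ranks 3–4 are 226, 248; interpolating gives 231.5.
P70: r = 7.3; ranks 7–8 are 282, 301; interpolating gives 287.7.
Difference: 287.7 − 231.5 = 56.2.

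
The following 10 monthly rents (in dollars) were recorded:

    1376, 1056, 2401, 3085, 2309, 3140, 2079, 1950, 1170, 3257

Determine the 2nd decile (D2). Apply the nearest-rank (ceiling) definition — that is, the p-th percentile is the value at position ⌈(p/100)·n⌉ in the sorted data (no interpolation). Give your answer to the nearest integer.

1170

Sorted: 1056, 1170, 1376, 1950, 2079, 2309, 2401, 3085, 3140, 3257.
n = 10.
Position = ⌈20/100 · 10⌉ = ⌈2⌉ = 2.
The value at rank 2 is 1170.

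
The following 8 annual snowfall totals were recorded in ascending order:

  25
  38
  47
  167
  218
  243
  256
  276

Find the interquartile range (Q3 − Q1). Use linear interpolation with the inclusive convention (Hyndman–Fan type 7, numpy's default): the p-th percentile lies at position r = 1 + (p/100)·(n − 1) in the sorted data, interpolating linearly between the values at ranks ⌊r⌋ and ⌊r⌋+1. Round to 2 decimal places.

n = 8.
P25: r = 2.75; ranks 2–3 are 38, 47; interpolating gives 44.75.
P75: r = 6.25; ranks 6–7 are 243, 256; interpolating gives 246.25.
Difference: 246.25 − 44.75 = 201.5.

201.50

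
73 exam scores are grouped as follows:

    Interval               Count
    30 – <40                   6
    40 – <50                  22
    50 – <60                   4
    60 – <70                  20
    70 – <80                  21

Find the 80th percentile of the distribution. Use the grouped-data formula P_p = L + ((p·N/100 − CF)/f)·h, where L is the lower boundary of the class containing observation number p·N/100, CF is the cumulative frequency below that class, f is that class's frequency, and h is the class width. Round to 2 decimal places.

73.05

N = 73; target position k = 80/100 · 73 = 58.4.
Cumulative frequencies: 6, 28, 32, 52, 73.
Observation 58.4 falls in the class 70 – <80.
L = 70, CF = 52, f = 21, h = 10.
P80 = 70 + ((58.4 − 52)/21)·10 = 70 + 3.04762 = 73.0476.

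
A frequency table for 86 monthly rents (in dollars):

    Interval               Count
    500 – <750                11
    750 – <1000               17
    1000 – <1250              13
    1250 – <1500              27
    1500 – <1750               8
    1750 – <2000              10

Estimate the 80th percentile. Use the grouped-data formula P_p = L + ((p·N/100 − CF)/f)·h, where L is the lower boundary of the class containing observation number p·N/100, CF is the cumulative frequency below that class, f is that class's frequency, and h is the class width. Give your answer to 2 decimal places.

1525.00

N = 86; target position k = 80/100 · 86 = 68.8.
Cumulative frequencies: 11, 28, 41, 68, 76, 86.
Observation 68.8 falls in the class 1500 – <1750.
L = 1500, CF = 68, f = 8, h = 250.
P80 = 1500 + ((68.8 − 68)/8)·250 = 1500 + 25 = 1525.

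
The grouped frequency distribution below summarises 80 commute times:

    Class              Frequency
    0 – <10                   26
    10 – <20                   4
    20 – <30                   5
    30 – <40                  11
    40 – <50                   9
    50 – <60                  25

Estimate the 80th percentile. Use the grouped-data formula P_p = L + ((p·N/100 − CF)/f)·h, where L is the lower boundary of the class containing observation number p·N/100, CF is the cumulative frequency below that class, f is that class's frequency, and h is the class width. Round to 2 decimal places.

53.60

N = 80; target position k = 80/100 · 80 = 64.
Cumulative frequencies: 26, 30, 35, 46, 55, 80.
Observation 64 falls in the class 50 – <60.
L = 50, CF = 55, f = 25, h = 10.
P80 = 50 + ((64 − 55)/25)·10 = 50 + 3.6 = 53.6.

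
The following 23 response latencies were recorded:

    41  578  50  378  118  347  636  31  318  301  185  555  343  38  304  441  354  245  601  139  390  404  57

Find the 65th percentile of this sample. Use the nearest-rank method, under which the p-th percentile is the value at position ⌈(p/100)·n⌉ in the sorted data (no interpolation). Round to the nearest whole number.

Sorted: 31, 38, 41, 50, 57, 118, 139, 185, 245, 301, 304, 318, 343, 347, 354, 378, 390, 404, 441, 555, 578, 601, 636.
n = 23.
Position = ⌈65/100 · 23⌉ = ⌈14.95⌉ = 15.
The value at rank 15 is 354.

354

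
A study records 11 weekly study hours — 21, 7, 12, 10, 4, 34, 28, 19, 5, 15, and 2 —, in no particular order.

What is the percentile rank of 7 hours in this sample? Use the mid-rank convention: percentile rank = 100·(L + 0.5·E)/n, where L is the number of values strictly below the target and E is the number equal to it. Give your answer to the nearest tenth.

Sorted: 2, 4, 5, 7, 10, 12, 15, 19, 21, 28, 34.
Count below 7: L = 3; count equal: E = 1; n = 11.
Percentile rank = 100·(3 + 0.5·1)/11 = 100·3.5/11 = 31.82.

31.8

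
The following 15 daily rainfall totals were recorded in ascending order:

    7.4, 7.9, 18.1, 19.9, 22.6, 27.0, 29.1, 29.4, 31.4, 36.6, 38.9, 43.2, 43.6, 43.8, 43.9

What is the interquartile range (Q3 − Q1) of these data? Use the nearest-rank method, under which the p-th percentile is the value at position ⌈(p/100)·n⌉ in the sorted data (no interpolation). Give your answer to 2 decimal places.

23.30

n = 15.
P25: rank ⌈25/100·15⌉ = 4 → 19.9.
P75: rank ⌈75/100·15⌉ = 12 → 43.2.
Difference: 43.2 − 19.9 = 23.3.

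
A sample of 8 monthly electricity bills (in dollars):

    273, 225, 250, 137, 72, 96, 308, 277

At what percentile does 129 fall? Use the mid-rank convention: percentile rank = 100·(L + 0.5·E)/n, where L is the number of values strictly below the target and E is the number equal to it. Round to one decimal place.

25.0

Sorted: 72, 96, 137, 225, 250, 273, 277, 308.
Count below 129: L = 2; count equal: E = 0; n = 8.
Percentile rank = 100·(2 + 0.5·0)/8 = 100·2/8 = 25.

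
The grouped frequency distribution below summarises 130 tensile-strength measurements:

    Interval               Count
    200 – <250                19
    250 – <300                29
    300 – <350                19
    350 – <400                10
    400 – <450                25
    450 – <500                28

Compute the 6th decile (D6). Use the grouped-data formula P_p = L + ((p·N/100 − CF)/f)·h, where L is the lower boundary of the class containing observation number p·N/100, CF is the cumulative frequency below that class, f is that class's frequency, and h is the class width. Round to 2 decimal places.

N = 130; target position k = 60/100 · 130 = 78.
Cumulative frequencies: 19, 48, 67, 77, 102, 130.
Observation 78 falls in the class 400 – <450.
L = 400, CF = 77, f = 25, h = 50.
P60 = 400 + ((78 − 77)/25)·50 = 400 + 2 = 402.

402.00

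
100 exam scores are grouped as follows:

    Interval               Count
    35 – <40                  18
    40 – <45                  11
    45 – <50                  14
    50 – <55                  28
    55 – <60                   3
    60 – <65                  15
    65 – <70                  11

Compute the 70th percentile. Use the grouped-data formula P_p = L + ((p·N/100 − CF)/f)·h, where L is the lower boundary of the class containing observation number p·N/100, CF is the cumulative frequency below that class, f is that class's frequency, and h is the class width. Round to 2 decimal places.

N = 100; target position k = 70/100 · 100 = 70.
Cumulative frequencies: 18, 29, 43, 71, 74, 89, 100.
Observation 70 falls in the class 50 – <55.
L = 50, CF = 43, f = 28, h = 5.
P70 = 50 + ((70 − 43)/28)·5 = 50 + 4.82143 = 54.8214.

54.82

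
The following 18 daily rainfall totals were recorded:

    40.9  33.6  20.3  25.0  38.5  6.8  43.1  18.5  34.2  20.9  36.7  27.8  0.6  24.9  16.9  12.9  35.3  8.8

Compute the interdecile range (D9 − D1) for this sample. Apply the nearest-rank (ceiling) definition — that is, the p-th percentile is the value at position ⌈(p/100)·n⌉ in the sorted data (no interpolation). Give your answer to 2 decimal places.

Sorted: 0.6, 6.8, 8.8, 12.9, 16.9, 18.5, 20.3, 20.9, 24.9, 25.0, 27.8, 33.6, 34.2, 35.3, 36.7, 38.5, 40.9, 43.1.
n = 18.
P10: rank ⌈10/100·18⌉ = 2 → 6.8.
P90: rank ⌈90/100·18⌉ = 17 → 40.9.
Difference: 40.9 − 6.8 = 34.1.

34.10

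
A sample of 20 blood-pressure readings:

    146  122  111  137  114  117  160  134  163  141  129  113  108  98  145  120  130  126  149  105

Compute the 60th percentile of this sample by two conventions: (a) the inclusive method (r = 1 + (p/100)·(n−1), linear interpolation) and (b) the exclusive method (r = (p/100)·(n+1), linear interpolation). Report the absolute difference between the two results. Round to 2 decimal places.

0.80

Sorted: 98, 105, 108, 111, 113, 114, 117, 120, 122, 126, 129, 130, 134, 137, 141, 145, 146, 149, 160, 163.
n = 20.
(a) r = 12.4; between ranks 12 (130) and 13 (134): 131.6.
(b) r = 12.6; between ranks 12 (130) and 13 (134): 132.4.
|131.6 − 132.4| = 0.8.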